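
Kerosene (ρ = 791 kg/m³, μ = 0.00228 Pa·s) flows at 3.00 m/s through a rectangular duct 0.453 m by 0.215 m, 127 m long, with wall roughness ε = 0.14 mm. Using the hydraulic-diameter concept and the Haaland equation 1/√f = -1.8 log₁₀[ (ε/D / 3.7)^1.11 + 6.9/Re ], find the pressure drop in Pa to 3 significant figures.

Hydraulic diameter D_h = 4A/P = 4·(0.453·0.215)/(2·(0.453+0.215)) = 0.3896/1.336 = 0.2916 m.
Re = ρVD_h/μ = 791·3·0.2916/0.00228 = 3.035e+05.
ε/D_h = 0.00014/0.2916 = 0.00048; Haaland gives 1/√f = -1.8 log₁₀[4.85e-05+2.27e-05] = 7.465, so f = 0.01794.
ΔP = f(L/D_h)(ρV²/2) = 0.01794·127/0.2916·3560 = 2.782e+04 Pa.

ΔP ≈ 27800 Pa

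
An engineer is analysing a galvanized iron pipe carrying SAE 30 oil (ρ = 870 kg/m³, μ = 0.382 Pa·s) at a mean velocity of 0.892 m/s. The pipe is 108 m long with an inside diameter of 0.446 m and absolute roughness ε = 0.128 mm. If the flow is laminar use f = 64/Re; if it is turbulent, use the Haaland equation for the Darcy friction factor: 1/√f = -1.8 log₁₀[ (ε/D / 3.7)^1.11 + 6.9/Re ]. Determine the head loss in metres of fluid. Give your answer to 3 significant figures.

h_f ≈ 0.694 m

Reynolds number Re = ρVD/μ = 870 · 0.892 · 0.446 / 0.382 = 906.1.
Re < 2300 → laminar flow, so f = 64/Re = 64/906.1 = 0.07064 (the turbulent correlation is not needed).
Darcy-Weisbach: ΔP = f(L/D)(ρV²/2) = 0.07064·(108/0.446)·(870·0.892²/2) = 0.07064·242.2·346.1 = 5920 Pa.
Head loss h_f = ΔP/(ρg) = 5920/(870·9.81) = 0.694 m.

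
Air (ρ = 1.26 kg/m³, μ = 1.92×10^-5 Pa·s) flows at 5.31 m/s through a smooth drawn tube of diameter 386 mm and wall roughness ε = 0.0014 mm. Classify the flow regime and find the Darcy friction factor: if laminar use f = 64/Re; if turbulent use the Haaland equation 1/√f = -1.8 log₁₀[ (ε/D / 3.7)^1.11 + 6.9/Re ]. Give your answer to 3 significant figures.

f ≈ 0.0168

Re = ρVD/μ = 1.26·5.31·0.386/1.92e-05 = 1.345e+05.
Re > 4000 → turbulent. ε/D = 1.4e-06/0.386 = 3.63e-06; Haaland: 1/√f = -1.8 log₁₀[2.14e-07 + 5.13e-05] = 7.719, so f = 0.01679.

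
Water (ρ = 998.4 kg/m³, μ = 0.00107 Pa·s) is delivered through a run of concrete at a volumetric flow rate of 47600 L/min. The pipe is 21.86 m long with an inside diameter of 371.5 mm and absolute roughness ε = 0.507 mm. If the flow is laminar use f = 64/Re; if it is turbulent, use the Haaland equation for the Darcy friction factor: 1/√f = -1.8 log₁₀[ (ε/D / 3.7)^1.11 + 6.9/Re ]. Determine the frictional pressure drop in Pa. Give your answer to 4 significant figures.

ΔP ≈ 33570 Pa

Q = 47600 L/min = 47600/60000 = 0.7933 m³/s.
Cross-sectional area A = πD²/4 = π(0.3715)²/4 = 0.1084 m²; mean velocity V = Q/A = 0.7933/0.1084 = 7.319 m/s.
Reynolds number Re = ρVD/μ = 998.4 · 7.319 · 0.3715 / 0.00107 = 2.537e+06.
Re > 4000 → turbulent. Relative roughness ε/D = 0.000507/0.3715 = 0.00136. Haaland: 1/√f = -1.8 log₁₀[(0.00136/3.7)^1.11 + 6.9/2.537e+06] = -1.8 log₁₀[0.000155 + 2.72e-06] = 6.846, so f = 0.02134.
Darcy-Weisbach: ΔP = f(L/D)(ρV²/2) = 0.02134·(21.86/0.3715)·(998.4·7.319²/2) = 0.02134·58.84·2.674e+04 = 3.357e+04 Pa.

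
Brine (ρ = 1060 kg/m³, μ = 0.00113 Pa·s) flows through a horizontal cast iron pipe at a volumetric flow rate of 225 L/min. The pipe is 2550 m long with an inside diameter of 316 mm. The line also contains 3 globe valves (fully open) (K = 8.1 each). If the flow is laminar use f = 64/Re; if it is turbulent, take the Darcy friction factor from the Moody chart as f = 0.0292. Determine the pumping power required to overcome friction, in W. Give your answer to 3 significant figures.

Q = 225 L/min = 225/60000 = 0.00375 m³/s.
Cross-sectional area A = πD²/4 = π(0.316)²/4 = 0.07843 m²; mean velocity V = Q/A = 0.00375/0.07843 = 0.04782 m/s.
Reynolds number Re = ρVD/μ = 1060 · 0.04782 · 0.316 / 0.00113 = 1.417e+04.
Re > 4000 → turbulent; use the Moody-chart value f = 0.0292.
Total minor-loss coefficient ΣK = 3·8.1 = 24.3.
ΔP = [f·L/D + ΣK]·(ρV²/2) = [0.0292·2550/0.316 + 24.3]·(1060·0.04782²/2) = [235.6 + 24.3]·1.212 = 315 Pa.
Pumping power P = QΔP = 0.00375·315 = 1.181 W = 1.18 W.

P ≈ 1.18 W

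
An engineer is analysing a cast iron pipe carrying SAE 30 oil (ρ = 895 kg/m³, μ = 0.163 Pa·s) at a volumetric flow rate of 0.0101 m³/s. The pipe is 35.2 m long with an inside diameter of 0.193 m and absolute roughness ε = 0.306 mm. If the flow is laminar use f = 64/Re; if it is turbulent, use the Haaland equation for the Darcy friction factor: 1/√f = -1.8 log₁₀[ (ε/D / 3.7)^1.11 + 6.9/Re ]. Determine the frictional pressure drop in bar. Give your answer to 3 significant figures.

ΔP ≈ 0.0170 bar

Cross-sectional area A = πD²/4 = π(0.193)²/4 = 0.02926 m²; mean velocity V = Q/A = 0.0101/0.02926 = 0.3452 m/s.
Reynolds number Re = ρVD/μ = 895 · 0.3452 · 0.193 / 0.163 = 365.9.
Re < 2300 → laminar flow, so f = 64/Re = 64/365.9 = 0.1749 (the turbulent correlation is not needed).
Darcy-Weisbach: ΔP = f(L/D)(ρV²/2) = 0.1749·(35.2/0.193)·(895·0.3452²/2) = 0.1749·182.4·53.34 = 1702 Pa.
ΔP = 1702 Pa = 0.0170 bar.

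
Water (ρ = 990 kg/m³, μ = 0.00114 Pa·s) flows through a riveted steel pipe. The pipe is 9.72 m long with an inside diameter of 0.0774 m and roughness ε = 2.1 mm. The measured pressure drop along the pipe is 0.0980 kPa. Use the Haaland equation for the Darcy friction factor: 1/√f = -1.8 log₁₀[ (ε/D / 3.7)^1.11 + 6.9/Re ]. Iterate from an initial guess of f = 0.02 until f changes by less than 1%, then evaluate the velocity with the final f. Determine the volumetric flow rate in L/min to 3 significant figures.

Q ≈ 46.6 L/min

Rearranging Darcy-Weisbach: V = √(2·ΔP·D/(f·L·ρ)). With ε/D = 0.0021/0.0774 = 0.0271, iterate starting from f = 0.02:
  f = 0.02 → V = √(2·98·0.0774/(0.02·9.72·990)) = 0.2808 m/s; Re = ρVD/μ = 1.887e+04; f → 0.05666
  f = 0.05666 → V = 0.1668 m/s; Re = 1.121e+04; f → 0.05779
  f = 0.05779 → V = 0.1652 m/s; Re = 1.11e+04; f → 0.05781
Converged (Δf/f < 1%). With the final f = 0.05781: V = √(2·98·0.0774/(0.05781·9.72·990)) = 0.1651 m/s.
Q = V·A = 0.1651·(π/4·0.0774²) = 0.000777 m³/s = 46.6 L/min.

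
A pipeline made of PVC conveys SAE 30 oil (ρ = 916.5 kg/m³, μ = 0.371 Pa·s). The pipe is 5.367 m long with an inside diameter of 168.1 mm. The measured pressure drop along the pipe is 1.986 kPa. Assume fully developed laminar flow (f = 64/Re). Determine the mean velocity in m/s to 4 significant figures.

For laminar flow, f = 64/Re with Re = ρVD/μ, so Darcy-Weisbach reduces to ΔP = 32μLV/D². Solving for V: V = ΔP·D²/(32μL) = 1986·(0.1681)²/(32·0.371·5.367) = 0.8808 m/s.
Check: Re = ρVD/μ = 916.5·0.8808·0.1681/0.371 = 365.8 < 2300, so the laminar assumption holds.

V ≈ 0.8808 m/s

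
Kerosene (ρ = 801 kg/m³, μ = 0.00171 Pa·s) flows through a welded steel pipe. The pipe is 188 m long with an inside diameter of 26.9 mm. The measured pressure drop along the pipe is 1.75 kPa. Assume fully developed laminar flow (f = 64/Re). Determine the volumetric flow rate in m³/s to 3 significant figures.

For laminar flow, f = 64/Re with Re = ρVD/μ, so Darcy-Weisbach reduces to ΔP = 32μLV/D². Solving for V: V = ΔP·D²/(32μL) = 1750·(0.0269)²/(32·0.00171·188) = 0.1231 m/s.
Check: Re = ρVD/μ = 801·0.1231·0.0269/0.00171 = 1551 < 2300, so the laminar assumption holds.
Q = V·A = 0.1231·(π/4·0.0269²) = 6.996e-05 m³/s = 7.00×10^-5 m³/s.

Q ≈ 7.00×10^-5 m³/s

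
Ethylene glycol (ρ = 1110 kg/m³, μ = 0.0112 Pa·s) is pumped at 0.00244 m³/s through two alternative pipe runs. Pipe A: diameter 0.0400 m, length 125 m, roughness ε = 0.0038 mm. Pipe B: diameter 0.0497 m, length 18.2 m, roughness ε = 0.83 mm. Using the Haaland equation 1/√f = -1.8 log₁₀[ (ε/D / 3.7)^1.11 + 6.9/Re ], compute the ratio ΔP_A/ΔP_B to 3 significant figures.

Pipe A: V = Q/A = 0.00244/0.001257 = 1.942 m/s; Re = 7697; ε/D = 9.5e-05; Haaland → f = 0.03332; ΔP_A = f(L/D)(ρV²/2) = 2.179e+05 Pa.
Pipe B: V = Q/A = 0.00244/0.00194 = 1.258 m/s; Re = 6195; ε/D = 0.0167; Haaland → f = 0.05171; ΔP_B = f(L/D)(ρV²/2) = 1.663e+04 Pa.
ΔP_A/ΔP_B = 2.179e+05/1.663e+04 = 13.1.

ΔP_A/ΔP_B ≈ 13.1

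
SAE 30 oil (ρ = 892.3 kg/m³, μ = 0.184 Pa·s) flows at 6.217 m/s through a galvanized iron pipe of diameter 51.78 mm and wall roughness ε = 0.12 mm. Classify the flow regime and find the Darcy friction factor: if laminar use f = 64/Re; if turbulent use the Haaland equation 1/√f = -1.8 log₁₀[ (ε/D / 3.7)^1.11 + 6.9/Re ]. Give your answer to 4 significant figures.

Re = ρVD/μ = 892.3·6.217·0.05178/0.184 = 1561.
Re < 2300 → laminar, so f = 64/Re = 0.041 (roughness is irrelevant in laminar flow).

f ≈ 0.04100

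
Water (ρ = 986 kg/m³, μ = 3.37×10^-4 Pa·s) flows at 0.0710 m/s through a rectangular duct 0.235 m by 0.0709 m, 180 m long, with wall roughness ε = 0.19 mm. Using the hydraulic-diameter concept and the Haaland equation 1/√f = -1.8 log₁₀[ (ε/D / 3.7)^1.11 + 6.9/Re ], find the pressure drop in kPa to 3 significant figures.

Hydraulic diameter D_h = 4A/P = 4·(0.235·0.0709)/(2·(0.235+0.0709)) = 0.06665/0.6118 = 0.1089 m.
Re = ρVD_h/μ = 986·0.071·0.1089/0.000337 = 2.263e+04.
ε/D_h = 0.00019/0.1089 = 0.00174; Haaland gives 1/√f = -1.8 log₁₀[0.000203+0.000305] = 5.93, so f = 0.02844.
ΔP = f(L/D_h)(ρV²/2) = 0.02844·180/0.1089·2.485 = 116.8 Pa.
ΔP = 0.117 kPa.

ΔP ≈ 0.117 kPa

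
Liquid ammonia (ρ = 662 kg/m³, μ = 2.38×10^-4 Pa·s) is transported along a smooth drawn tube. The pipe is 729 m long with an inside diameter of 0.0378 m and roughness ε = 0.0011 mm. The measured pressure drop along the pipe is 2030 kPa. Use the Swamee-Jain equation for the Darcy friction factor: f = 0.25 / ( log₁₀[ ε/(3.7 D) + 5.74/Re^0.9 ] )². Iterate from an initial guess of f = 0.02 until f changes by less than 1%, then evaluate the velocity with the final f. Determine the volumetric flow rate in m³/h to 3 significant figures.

Rearranging Darcy-Weisbach: V = √(2·ΔP·D/(f·L·ρ)). With ε/D = 1.1e-06/0.0378 = 2.91e-05, iterate starting from f = 0.02:
  f = 0.02 → V = √(2·2.03e+06·0.0378/(0.02·729·662)) = 3.988 m/s; Re = ρVD/μ = 4.193e+05; f → 0.01392
  f = 0.01392 → V = 4.78 m/s; Re = 5.025e+05; f → 0.01353
  f = 0.01353 → V = 4.848 m/s; Re = 5.097e+05; f → 0.0135
Converged (Δf/f < 1%). With the final f = 0.0135: V = √(2·2.03e+06·0.0378/(0.0135·729·662)) = 4.853 m/s.
Q = V·A = 4.853·(π/4·0.0378²) = 0.005446 m³/s = 19.6 m³/h.

Q ≈ 19.6 m³/h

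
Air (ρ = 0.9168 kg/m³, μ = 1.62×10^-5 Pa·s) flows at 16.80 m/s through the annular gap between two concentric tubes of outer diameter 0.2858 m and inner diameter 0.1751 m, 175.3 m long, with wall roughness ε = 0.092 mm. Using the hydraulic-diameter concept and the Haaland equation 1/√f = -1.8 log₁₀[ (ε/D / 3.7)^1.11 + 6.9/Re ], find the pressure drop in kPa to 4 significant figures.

ΔP ≈ 4.355 kPa

Hydraulic diameter D_h = 4A/P = D_o - D_i = 0.2858 - 0.1751 = 0.1107 m.
Re = ρVD_h/μ = 0.9168·16.8·0.1107/1.62e-05 = 1.052e+05.
ε/D_h = 9.2e-05/0.1107 = 0.000831; Haaland gives 1/√f = -1.8 log₁₀[8.91e-05+6.56e-05] = 6.859, so f = 0.02126.
ΔP = f(L/D_h)(ρV²/2) = 0.02126·175.3/0.1107·129.4 = 4355 Pa.
ΔP = 4.355 kPa.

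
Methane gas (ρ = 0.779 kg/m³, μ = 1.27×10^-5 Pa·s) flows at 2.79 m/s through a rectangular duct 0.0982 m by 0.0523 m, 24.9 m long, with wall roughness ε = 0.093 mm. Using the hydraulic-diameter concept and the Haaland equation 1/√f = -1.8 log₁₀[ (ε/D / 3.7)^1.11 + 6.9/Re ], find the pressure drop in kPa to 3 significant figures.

ΔP ≈ 0.0349 kPa

Hydraulic diameter D_h = 4A/P = 4·(0.0982·0.0523)/(2·(0.0982+0.0523)) = 0.02054/0.301 = 0.06825 m.
Re = ρVD_h/μ = 0.779·2.79·0.06825/1.27e-05 = 1.168e+04.
ε/D_h = 9.3e-05/0.06825 = 0.00136; Haaland gives 1/√f = -1.8 log₁₀[0.000154+0.000591] = 5.63, so f = 0.03155.
ΔP = f(L/D_h)(ρV²/2) = 0.03155·24.9/0.06825·3.032 = 34.9 Pa.
ΔP = 0.0349 kPa.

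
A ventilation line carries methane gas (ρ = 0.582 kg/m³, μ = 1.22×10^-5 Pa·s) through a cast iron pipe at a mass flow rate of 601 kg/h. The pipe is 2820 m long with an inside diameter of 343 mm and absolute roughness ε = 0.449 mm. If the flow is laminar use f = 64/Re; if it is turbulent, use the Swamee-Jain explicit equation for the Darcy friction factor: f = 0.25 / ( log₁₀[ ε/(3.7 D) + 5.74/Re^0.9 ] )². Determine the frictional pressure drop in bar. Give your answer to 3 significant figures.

ΔP ≈ 0.00576 bar

ṁ = 601 kg/h = 601/3600 = 0.1669 kg/s.
A = πD²/4 = π(0.343)²/4 = 0.0924 m²; mean velocity V = ṁ/(ρA) = 0.1669/(0.582 · 0.0924) = 3.104 m/s.
Reynolds number Re = ρVD/μ = 0.582 · 3.104 · 0.343 / 1.22e-05 = 5.08e+04.
Re > 4000 → turbulent. Relative roughness ε/D = 0.000449/0.343 = 0.00131. Swamee-Jain: f = 0.25/(log₁₀[0.00131/3.7 + 5.74/5.08e+04^0.9])² = 0.25/(log₁₀[0.000354 + 0.000334])² = 0.25/(-3.163)² = 0.025.
Darcy-Weisbach: ΔP = f(L/D)(ρV²/2) = 0.025·(2820/0.343)·(0.582·3.104²/2) = 0.025·8222·2.804 = 576.3 Pa.
ΔP = 576.3 Pa = 0.00576 bar.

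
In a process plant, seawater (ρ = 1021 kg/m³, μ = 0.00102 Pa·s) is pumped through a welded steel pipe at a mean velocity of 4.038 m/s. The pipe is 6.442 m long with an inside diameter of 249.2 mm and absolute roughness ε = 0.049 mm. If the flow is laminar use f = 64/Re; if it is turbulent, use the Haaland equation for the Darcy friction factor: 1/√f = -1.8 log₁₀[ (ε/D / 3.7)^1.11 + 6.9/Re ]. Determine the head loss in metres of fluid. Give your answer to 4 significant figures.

Reynolds number Re = ρVD/μ = 1021 · 4.038 · 0.2492 / 0.00102 = 1.007e+06.
Re > 4000 → turbulent. Relative roughness ε/D = 4.9e-05/0.2492 = 0.000197. Haaland: 1/√f = -1.8 log₁₀[(0.000197/3.7)^1.11 + 6.9/1.007e+06] = -1.8 log₁₀[1.8e-05 + 6.85e-06] = 8.288, so f = 0.01456.
Darcy-Weisbach: ΔP = f(L/D)(ρV²/2) = 0.01456·(6.442/0.2492)·(1021·4.038²/2) = 0.01456·25.85·8324 = 3132 Pa.
Head loss h_f = ΔP/(ρg) = 3132/(1021·9.81) = 0.3127 m.

h_f ≈ 0.3127 m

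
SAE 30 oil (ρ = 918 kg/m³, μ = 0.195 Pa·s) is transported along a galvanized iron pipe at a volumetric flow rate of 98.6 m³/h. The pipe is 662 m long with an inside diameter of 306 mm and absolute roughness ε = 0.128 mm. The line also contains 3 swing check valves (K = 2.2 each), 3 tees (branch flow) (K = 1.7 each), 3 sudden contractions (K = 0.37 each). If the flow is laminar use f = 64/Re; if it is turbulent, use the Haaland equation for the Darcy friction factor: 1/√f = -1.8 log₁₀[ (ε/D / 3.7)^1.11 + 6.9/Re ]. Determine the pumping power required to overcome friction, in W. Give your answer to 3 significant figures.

P ≈ 472 W

Q = 98.6 m³/h = 98.6/3600 = 0.02739 m³/s.
Cross-sectional area A = πD²/4 = π(0.306)²/4 = 0.07354 m²; mean velocity V = Q/A = 0.02739/0.07354 = 0.3724 m/s.
Reynolds number Re = ρVD/μ = 918 · 0.3724 · 0.306 / 0.195 = 536.5.
Re < 2300 → laminar flow, so f = 64/Re = 64/536.5 = 0.1193 (the turbulent correlation is not needed).
Total minor-loss coefficient ΣK = 3·2.2 + 3·1.7 + 3·0.37 = 12.8.
ΔP = [f·L/D + ΣK]·(ρV²/2) = [0.1193·662/0.306 + 12.8]·(918·0.3724²/2) = [258.1 + 12.8]·63.66 = 1.725e+04 Pa.
Pumping power P = QΔP = 0.02739·1.725e+04 = 472.3 W = 472 W.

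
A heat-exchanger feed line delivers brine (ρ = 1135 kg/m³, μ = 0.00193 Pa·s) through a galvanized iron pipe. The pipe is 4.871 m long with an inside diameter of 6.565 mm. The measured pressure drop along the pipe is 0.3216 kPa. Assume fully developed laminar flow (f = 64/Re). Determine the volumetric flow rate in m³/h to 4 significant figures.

For laminar flow, f = 64/Re with Re = ρVD/μ, so Darcy-Weisbach reduces to ΔP = 32μLV/D². Solving for V: V = ΔP·D²/(32μL) = 321.6·(0.006565)²/(32·0.00193·4.871) = 0.04607 m/s.
Check: Re = ρVD/μ = 1135·0.04607·0.006565/0.00193 = 177.9 < 2300, so the laminar assumption holds.
Q = V·A = 0.04607·(π/4·0.006565²) = 1.56e-06 m³/s = 0.005615 m³/h.

Q ≈ 0.005615 m³/h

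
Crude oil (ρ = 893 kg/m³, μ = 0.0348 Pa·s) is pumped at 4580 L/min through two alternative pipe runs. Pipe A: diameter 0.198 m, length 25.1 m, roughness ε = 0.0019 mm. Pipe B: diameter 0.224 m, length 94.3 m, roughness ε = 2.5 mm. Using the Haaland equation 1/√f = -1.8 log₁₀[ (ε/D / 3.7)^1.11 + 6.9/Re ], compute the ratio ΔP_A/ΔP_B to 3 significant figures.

ΔP_A/ΔP_B ≈ 0.327

Pipe A: V = Q/A = 0.07633/0.03079 = 2.479 m/s; Re = 1.26e+04; ε/D = 9.6e-06; Haaland → f = 0.02903; ΔP_A = f(L/D)(ρV²/2) = 1.01e+04 Pa.
Pipe B: V = Q/A = 0.07633/0.03941 = 1.937 m/s; Re = 1.113e+04; ε/D = 0.0112; Haaland → f = 0.04378; ΔP_B = f(L/D)(ρV²/2) = 3.088e+04 Pa.
ΔP_A/ΔP_B = 1.01e+04/3.088e+04 = 0.327.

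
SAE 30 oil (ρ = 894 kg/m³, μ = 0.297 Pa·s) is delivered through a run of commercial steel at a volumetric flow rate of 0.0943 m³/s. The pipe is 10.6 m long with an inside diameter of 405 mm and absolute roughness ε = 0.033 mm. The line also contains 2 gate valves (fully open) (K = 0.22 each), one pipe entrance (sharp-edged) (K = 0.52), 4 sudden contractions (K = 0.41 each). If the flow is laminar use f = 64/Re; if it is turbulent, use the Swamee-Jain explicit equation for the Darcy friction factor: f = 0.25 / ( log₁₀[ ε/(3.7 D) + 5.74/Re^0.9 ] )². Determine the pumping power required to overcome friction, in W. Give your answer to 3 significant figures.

Cross-sectional area A = πD²/4 = π(0.405)²/4 = 0.1288 m²; mean velocity V = Q/A = 0.0943/0.1288 = 0.732 m/s.
Reynolds number Re = ρVD/μ = 894 · 0.732 · 0.405 / 0.297 = 892.4.
Re < 2300 → laminar flow, so f = 64/Re = 64/892.4 = 0.07172 (the turbulent correlation is not needed).
Total minor-loss coefficient ΣK = 2·0.22 + 1·0.52 + 4·0.41 = 2.6.
ΔP = [f·L/D + ΣK]·(ρV²/2) = [0.07172·10.6/0.405 + 2.6]·(894·0.732²/2) = [1.877 + 2.6]·239.5 = 1072 Pa.
Pumping power P = QΔP = 0.0943·1072 = 101.1 W = 101 W.

P ≈ 101 W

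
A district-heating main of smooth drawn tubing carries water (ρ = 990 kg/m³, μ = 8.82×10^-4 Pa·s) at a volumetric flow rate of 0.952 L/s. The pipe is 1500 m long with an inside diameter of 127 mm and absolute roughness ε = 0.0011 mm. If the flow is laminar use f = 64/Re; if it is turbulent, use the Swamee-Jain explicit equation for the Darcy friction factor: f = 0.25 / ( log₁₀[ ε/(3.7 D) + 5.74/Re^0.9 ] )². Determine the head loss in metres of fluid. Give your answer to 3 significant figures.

h_f ≈ 0.103 m

Q = 0.952 L/s = 0.952/1000 = 0.000952 m³/s.
Cross-sectional area A = πD²/4 = π(0.127)²/4 = 0.01267 m²; mean velocity V = Q/A = 0.000952/0.01267 = 0.07515 m/s.
Reynolds number Re = ρVD/μ = 990 · 0.07515 · 0.127 / 0.000882 = 1.071e+04.
Re > 4000 → turbulent. Relative roughness ε/D = 1.1e-06/0.127 = 8.66e-06. Swamee-Jain: f = 0.25/(log₁₀[8.66e-06/3.7 + 5.74/1.071e+04^0.9])² = 0.25/(log₁₀[2.34e-06 + 0.00136])² = 0.25/(-2.867)² = 0.03041.
Darcy-Weisbach: ΔP = f(L/D)(ρV²/2) = 0.03041·(1500/0.127)·(990·0.07515²/2) = 0.03041·1.181e+04·2.796 = 1004 Pa.
Head loss h_f = ΔP/(ρg) = 1004/(990·9.81) = 0.103 m.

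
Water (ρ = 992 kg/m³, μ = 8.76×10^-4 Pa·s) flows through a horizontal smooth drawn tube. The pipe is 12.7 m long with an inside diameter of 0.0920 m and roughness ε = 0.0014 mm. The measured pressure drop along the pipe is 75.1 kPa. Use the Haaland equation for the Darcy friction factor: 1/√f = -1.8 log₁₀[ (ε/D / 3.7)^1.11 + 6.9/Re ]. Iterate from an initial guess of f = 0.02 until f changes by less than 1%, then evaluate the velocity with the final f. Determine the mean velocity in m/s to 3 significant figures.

Rearranging Darcy-Weisbach: V = √(2·ΔP·D/(f·L·ρ)). With ε/D = 1.4e-06/0.092 = 1.52e-05, iterate starting from f = 0.02:
  f = 0.02 → V = √(2·7.51e+04·0.092/(0.02·12.7·992)) = 7.406 m/s; Re = ρVD/μ = 7.715e+05; f → 0.01234
  f = 0.01234 → V = 9.426 m/s; Re = 9.82e+05; f → 0.0119
  f = 0.0119 → V = 9.601 m/s; Re = 1e+06; f → 0.01187
Converged (Δf/f < 1%). With the final f = 0.01187: V = √(2·7.51e+04·0.092/(0.01187·12.7·992)) = 9.614 m/s.

V ≈ 9.61 m/s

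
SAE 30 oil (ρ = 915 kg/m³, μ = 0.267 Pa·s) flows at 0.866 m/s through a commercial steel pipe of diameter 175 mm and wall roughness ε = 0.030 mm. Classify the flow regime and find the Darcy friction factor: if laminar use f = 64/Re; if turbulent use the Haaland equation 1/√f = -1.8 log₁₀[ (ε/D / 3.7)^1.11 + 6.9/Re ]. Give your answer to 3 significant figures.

f ≈ 0.123

Re = ρVD/μ = 915·0.866·0.175/0.267 = 519.4.
Re < 2300 → laminar, so f = 64/Re = 0.1232 (roughness is irrelevant in laminar flow).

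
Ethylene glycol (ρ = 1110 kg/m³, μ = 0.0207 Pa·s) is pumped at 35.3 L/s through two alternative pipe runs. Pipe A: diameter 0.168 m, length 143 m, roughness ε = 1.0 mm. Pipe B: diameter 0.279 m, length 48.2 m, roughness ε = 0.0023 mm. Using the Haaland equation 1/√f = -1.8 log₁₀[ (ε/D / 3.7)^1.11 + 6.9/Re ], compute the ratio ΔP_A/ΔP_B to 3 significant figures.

ΔP_A/ΔP_B ≈ 42.9

Pipe A: V = Q/A = 0.0353/0.02217 = 1.592 m/s; Re = 1.435e+04; ε/D = 0.00595; Haaland → f = 0.03683; ΔP_A = f(L/D)(ρV²/2) = 4.412e+04 Pa.
Pipe B: V = Q/A = 0.0353/0.06114 = 0.5774 m/s; Re = 8638; ε/D = 8.24e-06; Haaland → f = 0.03217; ΔP_B = f(L/D)(ρV²/2) = 1028 Pa.
ΔP_A/ΔP_B = 4.412e+04/1028 = 42.9.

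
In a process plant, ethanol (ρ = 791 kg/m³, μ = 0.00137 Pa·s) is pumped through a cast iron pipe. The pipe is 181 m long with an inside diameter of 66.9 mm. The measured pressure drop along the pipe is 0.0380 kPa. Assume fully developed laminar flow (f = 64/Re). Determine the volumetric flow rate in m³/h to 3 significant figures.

For laminar flow, f = 64/Re with Re = ρVD/μ, so Darcy-Weisbach reduces to ΔP = 32μLV/D². Solving for V: V = ΔP·D²/(32μL) = 38·(0.0669)²/(32·0.00137·181) = 0.02143 m/s.
Check: Re = ρVD/μ = 791·0.02143·0.0669/0.00137 = 827.9 < 2300, so the laminar assumption holds.
Q = V·A = 0.02143·(π/4·0.0669²) = 7.534e-05 m³/s = 0.271 m³/h.

Q ≈ 0.271 m³/h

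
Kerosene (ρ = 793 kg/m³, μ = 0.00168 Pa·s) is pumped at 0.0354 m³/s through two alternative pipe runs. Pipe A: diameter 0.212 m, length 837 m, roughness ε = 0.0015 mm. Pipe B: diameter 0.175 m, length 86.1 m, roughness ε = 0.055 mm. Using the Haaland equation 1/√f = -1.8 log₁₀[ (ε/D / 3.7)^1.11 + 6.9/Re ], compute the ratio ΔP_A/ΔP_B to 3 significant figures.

ΔP_A/ΔP_B ≈ 3.55

Pipe A: V = Q/A = 0.0354/0.0353 = 1.003 m/s; Re = 1.004e+05; ε/D = 7.08e-06; Haaland → f = 0.01784; ΔP_A = f(L/D)(ρV²/2) = 2.808e+04 Pa.
Pipe B: V = Q/A = 0.0354/0.02405 = 1.472 m/s; Re = 1.216e+05; ε/D = 0.000314; Haaland → f = 0.01872; ΔP_B = f(L/D)(ρV²/2) = 7911 Pa.
ΔP_A/ΔP_B = 2.808e+04/7911 = 3.55.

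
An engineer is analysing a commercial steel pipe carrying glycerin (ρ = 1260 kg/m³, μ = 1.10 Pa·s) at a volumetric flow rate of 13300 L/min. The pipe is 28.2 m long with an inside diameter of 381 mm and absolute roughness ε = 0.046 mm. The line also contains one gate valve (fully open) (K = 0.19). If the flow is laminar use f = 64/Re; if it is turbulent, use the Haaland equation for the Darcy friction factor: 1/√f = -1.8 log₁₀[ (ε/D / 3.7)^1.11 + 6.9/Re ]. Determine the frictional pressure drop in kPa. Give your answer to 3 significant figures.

ΔP ≈ 13.7 kPa

Q = 13300 L/min = 13300/60000 = 0.2217 m³/s.
Cross-sectional area A = πD²/4 = π(0.381)²/4 = 0.114 m²; mean velocity V = Q/A = 0.2217/0.114 = 1.944 m/s.
Reynolds number Re = ρVD/μ = 1260 · 1.944 · 0.381 / 1.1 = 848.5.
Re < 2300 → laminar flow, so f = 64/Re = 64/848.5 = 0.07543 (the turbulent correlation is not needed).
Total minor-loss coefficient ΣK = 1·0.19 = 0.19.
ΔP = [f·L/D + ΣK]·(ρV²/2) = [0.07543·28.2/0.381 + 0.19]·(1260·1.944²/2) = [5.583 + 0.19]·2382 = 1.375e+04 Pa.
ΔP = 1.375e+04 Pa = 13.7 kPa.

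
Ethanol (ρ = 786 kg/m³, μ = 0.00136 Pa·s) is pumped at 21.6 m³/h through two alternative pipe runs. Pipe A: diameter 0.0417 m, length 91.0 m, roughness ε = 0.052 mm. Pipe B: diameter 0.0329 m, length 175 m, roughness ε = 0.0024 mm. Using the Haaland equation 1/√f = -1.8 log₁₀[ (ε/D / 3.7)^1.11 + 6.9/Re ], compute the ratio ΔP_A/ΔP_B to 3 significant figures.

Pipe A: V = Q/A = 0.006/0.001366 = 4.393 m/s; Re = 1.059e+05; ε/D = 0.00125; Haaland → f = 0.02269; ΔP_A = f(L/D)(ρV²/2) = 3.756e+05 Pa.
Pipe B: V = Q/A = 0.006/0.0008501 = 7.058 m/s; Re = 1.342e+05; ε/D = 7.29e-05; Haaland → f = 0.01716; ΔP_B = f(L/D)(ρV²/2) = 1.787e+06 Pa.
ΔP_A/ΔP_B = 3.756e+05/1.787e+06 = 0.210.

ΔP_A/ΔP_B ≈ 0.210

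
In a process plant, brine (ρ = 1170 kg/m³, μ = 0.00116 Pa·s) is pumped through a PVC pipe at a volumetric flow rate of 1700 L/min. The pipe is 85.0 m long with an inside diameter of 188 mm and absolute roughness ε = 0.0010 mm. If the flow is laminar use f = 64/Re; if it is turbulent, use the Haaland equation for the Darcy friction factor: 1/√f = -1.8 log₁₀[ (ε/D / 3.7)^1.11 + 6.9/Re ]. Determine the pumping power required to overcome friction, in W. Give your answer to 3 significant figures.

Q = 1700 L/min = 1700/60000 = 0.02833 m³/s.
Cross-sectional area A = πD²/4 = π(0.188)²/4 = 0.02776 m²; mean velocity V = Q/A = 0.02833/0.02776 = 1.021 m/s.
Reynolds number Re = ρVD/μ = 1170 · 1.021 · 0.188 / 0.00116 = 1.935e+05.
Re > 4000 → turbulent. Relative roughness ε/D = 1e-06/0.188 = 5.32e-06. Haaland: 1/√f = -1.8 log₁₀[(5.32e-06/3.7)^1.11 + 6.9/1.935e+05] = -1.8 log₁₀[3.27e-07 + 3.57e-05] = 7.999, so f = 0.01563.
Darcy-Weisbach: ΔP = f(L/D)(ρV²/2) = 0.01563·(85/0.188)·(1170·1.021²/2) = 0.01563·452.1·609.5 = 4306 Pa.
Pumping power P = QΔP = 0.02833·4306 = 122.0 W = 122 W.

P ≈ 122 W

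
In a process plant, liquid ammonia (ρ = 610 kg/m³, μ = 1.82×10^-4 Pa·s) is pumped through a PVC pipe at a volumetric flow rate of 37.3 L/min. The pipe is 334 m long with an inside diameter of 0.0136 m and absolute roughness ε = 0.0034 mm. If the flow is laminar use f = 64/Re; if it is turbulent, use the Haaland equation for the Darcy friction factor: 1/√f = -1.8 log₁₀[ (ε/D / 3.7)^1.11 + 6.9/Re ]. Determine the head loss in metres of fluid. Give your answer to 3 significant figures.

Q = 37.3 L/min = 37.3/60000 = 0.0006217 m³/s.
Cross-sectional area A = πD²/4 = π(0.0136)²/4 = 0.0001453 m²; mean velocity V = Q/A = 0.0006217/0.0001453 = 4.279 m/s.
Reynolds number Re = ρVD/μ = 610 · 4.279 · 0.0136 / 0.000182 = 1.951e+05.
Re > 4000 → turbulent. Relative roughness ε/D = 3.4e-06/0.0136 = 0.00025. Haaland: 1/√f = -1.8 log₁₀[(0.00025/3.7)^1.11 + 6.9/1.951e+05] = -1.8 log₁₀[2.35e-05 + 3.54e-05] = 7.614, so f = 0.01725.
Darcy-Weisbach: ΔP = f(L/D)(ρV²/2) = 0.01725·(334/0.0136)·(610·4.279²/2) = 0.01725·2.456e+04·5586 = 2.366e+06 Pa.
Head loss h_f = ΔP/(ρg) = 2.366e+06/(610·9.81) = 395 m.

h_f ≈ 395 m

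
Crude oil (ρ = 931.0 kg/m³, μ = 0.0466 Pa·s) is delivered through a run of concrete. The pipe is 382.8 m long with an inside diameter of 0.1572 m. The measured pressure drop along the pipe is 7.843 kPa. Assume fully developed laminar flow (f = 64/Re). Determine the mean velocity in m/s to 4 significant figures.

For laminar flow, f = 64/Re with Re = ρVD/μ, so Darcy-Weisbach reduces to ΔP = 32μLV/D². Solving for V: V = ΔP·D²/(32μL) = 7843·(0.1572)²/(32·0.0466·382.8) = 0.3395 m/s.
Check: Re = ρVD/μ = 931·0.3395·0.1572/0.0466 = 1066 < 2300, so the laminar assumption holds.

V ≈ 0.3395 m/s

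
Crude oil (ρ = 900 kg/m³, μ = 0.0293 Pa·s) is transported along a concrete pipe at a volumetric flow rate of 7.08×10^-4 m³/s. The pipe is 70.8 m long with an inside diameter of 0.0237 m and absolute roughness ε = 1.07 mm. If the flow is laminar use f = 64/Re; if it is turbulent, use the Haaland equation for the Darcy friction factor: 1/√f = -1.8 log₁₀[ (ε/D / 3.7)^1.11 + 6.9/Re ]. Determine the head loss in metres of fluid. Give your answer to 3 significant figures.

h_f ≈ 21.5 m

Cross-sectional area A = πD²/4 = π(0.0237)²/4 = 0.0004412 m²; mean velocity V = Q/A = 0.000708/0.0004412 = 1.605 m/s.
Reynolds number Re = ρVD/μ = 900 · 1.605 · 0.0237 / 0.0293 = 1168.
Re < 2300 → laminar flow, so f = 64/Re = 64/1168 = 0.05478 (the turbulent correlation is not needed).
Darcy-Weisbach: ΔP = f(L/D)(ρV²/2) = 0.05478·(70.8/0.0237)·(900·1.605²/2) = 0.05478·2987·1159 = 1.897e+05 Pa.
Head loss h_f = ΔP/(ρg) = 1.897e+05/(900·9.81) = 21.5 m.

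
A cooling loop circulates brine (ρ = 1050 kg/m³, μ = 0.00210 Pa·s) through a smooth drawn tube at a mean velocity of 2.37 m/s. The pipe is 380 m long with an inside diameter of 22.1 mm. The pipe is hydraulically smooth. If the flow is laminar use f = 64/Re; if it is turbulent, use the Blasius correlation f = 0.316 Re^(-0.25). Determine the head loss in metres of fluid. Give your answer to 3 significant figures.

h_f ≈ 122 m

Reynolds number Re = ρVD/μ = 1050 · 2.37 · 0.0221 / 0.0021 = 2.619e+04.
Re > 4000 → turbulent. Smooth-pipe (Blasius): f = 0.316 Re^(-0.25) = 0.316/(2.619e+04)^0.25 = 0.02484.
Darcy-Weisbach: ΔP = f(L/D)(ρV²/2) = 0.02484·(380/0.0221)·(1050·2.37²/2) = 0.02484·1.719e+04·2949 = 1.26e+06 Pa.
Head loss h_f = ΔP/(ρg) = 1.26e+06/(1050·9.81) = 122 m.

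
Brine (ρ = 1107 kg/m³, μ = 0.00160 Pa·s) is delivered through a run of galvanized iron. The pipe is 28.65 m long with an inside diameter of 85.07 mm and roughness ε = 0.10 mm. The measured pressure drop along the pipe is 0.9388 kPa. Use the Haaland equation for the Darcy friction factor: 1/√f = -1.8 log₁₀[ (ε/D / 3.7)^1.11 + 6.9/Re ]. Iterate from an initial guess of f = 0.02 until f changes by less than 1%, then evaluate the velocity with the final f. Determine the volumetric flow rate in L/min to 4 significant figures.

Rearranging Darcy-Weisbach: V = √(2·ΔP·D/(f·L·ρ)). With ε/D = 0.0001/0.08507 = 0.00118, iterate starting from f = 0.02:
  f = 0.02 → V = √(2·938.8·0.08507/(0.02·28.65·1107)) = 0.5018 m/s; Re = ρVD/μ = 2.954e+04; f → 0.02611
  f = 0.02611 → V = 0.4392 m/s; Re = 2.585e+04; f → 0.0267
  f = 0.0267 → V = 0.4343 m/s; Re = 2.556e+04; f → 0.02675
Converged (Δf/f < 1%). With the final f = 0.02675: V = √(2·938.8·0.08507/(0.02675·28.65·1107)) = 0.4339 m/s.
Q = V·A = 0.4339·(π/4·0.08507²) = 0.002466 m³/s = 148.0 L/min.

Q ≈ 148.0 L/min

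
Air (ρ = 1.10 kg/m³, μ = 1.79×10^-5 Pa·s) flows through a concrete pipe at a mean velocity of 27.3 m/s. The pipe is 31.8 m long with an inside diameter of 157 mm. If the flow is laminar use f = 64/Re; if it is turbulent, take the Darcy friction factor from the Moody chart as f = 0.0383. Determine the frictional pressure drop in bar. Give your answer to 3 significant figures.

ΔP ≈ 0.0318 bar

Reynolds number Re = ρVD/μ = 1.1 · 27.3 · 0.157 / 1.79e-05 = 2.634e+05.
Re > 4000 → turbulent; use the Moody-chart value f = 0.0383.
Darcy-Weisbach: ΔP = f(L/D)(ρV²/2) = 0.0383·(31.8/0.157)·(1.1·27.3²/2) = 0.0383·202.5·409.9 = 3180 Pa.
ΔP = 3180 Pa = 0.0318 bar.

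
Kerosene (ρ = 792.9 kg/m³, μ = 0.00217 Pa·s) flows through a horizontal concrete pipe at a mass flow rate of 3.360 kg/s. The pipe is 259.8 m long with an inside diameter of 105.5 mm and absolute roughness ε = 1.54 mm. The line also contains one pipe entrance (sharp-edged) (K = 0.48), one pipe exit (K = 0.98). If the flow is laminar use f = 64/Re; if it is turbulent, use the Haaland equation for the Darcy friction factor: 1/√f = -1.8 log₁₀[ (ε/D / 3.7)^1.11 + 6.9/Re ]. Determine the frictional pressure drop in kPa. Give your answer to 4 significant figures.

ΔP ≈ 10.62 kPa

A = πD²/4 = π(0.1055)²/4 = 0.008742 m²; mean velocity V = ṁ/(ρA) = 3.36/(792.9 · 0.008742) = 0.4848 m/s.
Reynolds number Re = ρVD/μ = 792.9 · 0.4848 · 0.1055 / 0.00217 = 1.869e+04.
Re > 4000 → turbulent. Relative roughness ε/D = 0.00154/0.1055 = 0.0146. Haaland: 1/√f = -1.8 log₁₀[(0.0146/3.7)^1.11 + 6.9/1.869e+04] = -1.8 log₁₀[0.00215 + 0.000369] = 4.679, so f = 0.04568.
Total minor-loss coefficient ΣK = 1·0.48 + 1·0.98 = 1.46.
ΔP = [f·L/D + ΣK]·(ρV²/2) = [0.04568·259.8/0.1055 + 1.46]·(792.9·0.4848²/2) = [112.5 + 1.46]·93.16 = 1.062e+04 Pa.
ΔP = 1.062e+04 Pa = 10.62 kPa.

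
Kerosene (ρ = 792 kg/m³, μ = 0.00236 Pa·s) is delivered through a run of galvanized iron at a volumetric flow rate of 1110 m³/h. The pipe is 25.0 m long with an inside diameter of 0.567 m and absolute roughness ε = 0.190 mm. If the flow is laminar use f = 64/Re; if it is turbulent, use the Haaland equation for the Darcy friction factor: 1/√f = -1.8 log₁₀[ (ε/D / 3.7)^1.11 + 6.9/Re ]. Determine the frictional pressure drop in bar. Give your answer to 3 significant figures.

ΔP ≈ 0.00454 bar

Q = 1110 m³/h = 1110/3600 = 0.3083 m³/s.
Cross-sectional area A = πD²/4 = π(0.567)²/4 = 0.2525 m²; mean velocity V = Q/A = 0.3083/0.2525 = 1.221 m/s.
Reynolds number Re = ρVD/μ = 792 · 1.221 · 0.567 / 0.00236 = 2.324e+05.
Re > 4000 → turbulent. Relative roughness ε/D = 0.00019/0.567 = 0.000335. Haaland: 1/√f = -1.8 log₁₀[(0.000335/3.7)^1.11 + 6.9/2.324e+05] = -1.8 log₁₀[3.25e-05 + 2.97e-05] = 7.571, so f = 0.01745.
Darcy-Weisbach: ΔP = f(L/D)(ρV²/2) = 0.01745·(25/0.567)·(792·1.221²/2) = 0.01745·44.09·590.5 = 454.2 Pa.
ΔP = 454.2 Pa = 0.00454 bar.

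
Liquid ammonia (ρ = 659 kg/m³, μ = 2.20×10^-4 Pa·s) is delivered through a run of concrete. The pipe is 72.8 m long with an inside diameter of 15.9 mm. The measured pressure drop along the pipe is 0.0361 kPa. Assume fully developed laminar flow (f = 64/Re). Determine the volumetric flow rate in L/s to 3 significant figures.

Q ≈ 0.00354 L/s

For laminar flow, f = 64/Re with Re = ρVD/μ, so Darcy-Weisbach reduces to ΔP = 32μLV/D². Solving for V: V = ΔP·D²/(32μL) = 36.1·(0.0159)²/(32·0.00022·72.8) = 0.01781 m/s.
Check: Re = ρVD/μ = 659·0.01781·0.0159/0.00022 = 848.1 < 2300, so the laminar assumption holds.
Q = V·A = 0.01781·(π/4·0.0159²) = 3.536e-06 m³/s = 0.00354 L/s.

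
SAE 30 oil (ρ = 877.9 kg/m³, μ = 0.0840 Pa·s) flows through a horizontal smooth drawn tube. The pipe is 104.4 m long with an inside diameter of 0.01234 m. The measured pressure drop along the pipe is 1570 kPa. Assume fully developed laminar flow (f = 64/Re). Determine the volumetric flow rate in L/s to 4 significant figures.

Q ≈ 0.1019 L/s

For laminar flow, f = 64/Re with Re = ρVD/μ, so Darcy-Weisbach reduces to ΔP = 32μLV/D². Solving for V: V = ΔP·D²/(32μL) = 1.57e+06·(0.01234)²/(32·0.084·104.4) = 0.8519 m/s.
Check: Re = ρVD/μ = 877.9·0.8519·0.01234/0.084 = 109.9 < 2300, so the laminar assumption holds.
Q = V·A = 0.8519·(π/4·0.01234²) = 0.0001019 m³/s = 0.1019 L/s.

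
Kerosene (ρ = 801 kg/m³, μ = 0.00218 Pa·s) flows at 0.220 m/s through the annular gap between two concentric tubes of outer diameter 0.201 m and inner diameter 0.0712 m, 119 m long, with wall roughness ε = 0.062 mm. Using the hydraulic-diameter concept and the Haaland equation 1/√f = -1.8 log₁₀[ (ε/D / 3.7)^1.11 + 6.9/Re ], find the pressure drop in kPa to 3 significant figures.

Hydraulic diameter D_h = 4A/P = D_o - D_i = 0.201 - 0.0712 = 0.1298 m.
Re = ρVD_h/μ = 801·0.22·0.1298/0.00218 = 1.049e+04.
ε/D_h = 6.2e-05/0.1298 = 0.000478; Haaland gives 1/√f = -1.8 log₁₀[4.82e-05+0.000658] = 5.672, so f = 0.03108.
ΔP = f(L/D_h)(ρV²/2) = 0.03108·119/0.1298·19.38 = 552.3 Pa.
ΔP = 0.552 kPa.

ΔP ≈ 0.552 kPa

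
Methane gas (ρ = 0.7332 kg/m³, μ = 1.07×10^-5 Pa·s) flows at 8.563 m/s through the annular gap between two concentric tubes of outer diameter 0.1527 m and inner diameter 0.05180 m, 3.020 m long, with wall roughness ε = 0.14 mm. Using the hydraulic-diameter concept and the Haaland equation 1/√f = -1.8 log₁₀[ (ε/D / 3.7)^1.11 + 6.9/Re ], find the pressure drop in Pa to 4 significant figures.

ΔP ≈ 19.57 Pa

Hydraulic diameter D_h = 4A/P = D_o - D_i = 0.1527 - 0.0518 = 0.1009 m.
Re = ρVD_h/μ = 0.7332·8.563·0.1009/1.07e-05 = 5.92e+04.
ε/D_h = 0.00014/0.1009 = 0.00139; Haaland gives 1/√f = -1.8 log₁₀[0.000157+0.000117] = 6.412, so f = 0.02432.
ΔP = f(L/D_h)(ρV²/2) = 0.02432·3.02/0.1009·26.88 = 19.57 Pa.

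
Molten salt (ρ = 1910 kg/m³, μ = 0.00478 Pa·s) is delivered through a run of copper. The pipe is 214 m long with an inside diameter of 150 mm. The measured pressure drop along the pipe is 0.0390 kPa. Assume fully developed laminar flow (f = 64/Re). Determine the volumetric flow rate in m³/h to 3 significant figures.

Q ≈ 1.71 m³/h

For laminar flow, f = 64/Re with Re = ρVD/μ, so Darcy-Weisbach reduces to ΔP = 32μLV/D². Solving for V: V = ΔP·D²/(32μL) = 39·(0.15)²/(32·0.00478·214) = 0.02681 m/s.
Check: Re = ρVD/μ = 1910·0.02681·0.15/0.00478 = 1607 < 2300, so the laminar assumption holds.
Q = V·A = 0.02681·(π/4·0.15²) = 0.0004737 m³/s = 1.71 m³/h.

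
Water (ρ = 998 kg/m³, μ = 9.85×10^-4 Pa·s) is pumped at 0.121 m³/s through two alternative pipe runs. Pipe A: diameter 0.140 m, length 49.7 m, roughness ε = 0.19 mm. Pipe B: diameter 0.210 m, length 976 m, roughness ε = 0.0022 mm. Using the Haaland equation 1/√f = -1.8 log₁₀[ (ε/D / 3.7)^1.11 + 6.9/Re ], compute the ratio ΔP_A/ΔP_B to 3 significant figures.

ΔP_A/ΔP_B ≈ 0.671

Pipe A: V = Q/A = 0.121/0.01539 = 7.86 m/s; Re = 1.115e+06; ε/D = 0.00136; Haaland → f = 0.02142; ΔP_A = f(L/D)(ρV²/2) = 2.344e+05 Pa.
Pipe B: V = Q/A = 0.121/0.03464 = 3.493 m/s; Re = 7.433e+05; ε/D = 1.05e-05; Haaland → f = 0.01234; ΔP_B = f(L/D)(ρV²/2) = 3.493e+05 Pa.
ΔP_A/ΔP_B = 2.344e+05/3.493e+05 = 0.671.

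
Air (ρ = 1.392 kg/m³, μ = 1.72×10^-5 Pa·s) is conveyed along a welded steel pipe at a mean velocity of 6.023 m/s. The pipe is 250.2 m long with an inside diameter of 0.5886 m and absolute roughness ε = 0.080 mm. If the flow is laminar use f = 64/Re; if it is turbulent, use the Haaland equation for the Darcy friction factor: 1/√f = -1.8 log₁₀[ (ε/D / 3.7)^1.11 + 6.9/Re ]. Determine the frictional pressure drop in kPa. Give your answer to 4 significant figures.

Reynolds number Re = ρVD/μ = 1.392 · 6.023 · 0.5886 / 1.72e-05 = 2.869e+05.
Re > 4000 → turbulent. Relative roughness ε/D = 8e-05/0.5886 = 0.000136. Haaland: 1/√f = -1.8 log₁₀[(0.000136/3.7)^1.11 + 6.9/2.869e+05] = -1.8 log₁₀[1.19e-05 + 2.4e-05] = 7.999, so f = 0.01563.
Darcy-Weisbach: ΔP = f(L/D)(ρV²/2) = 0.01563·(250.2/0.5886)·(1.392·6.023²/2) = 0.01563·425.1·25.25 = 167.7 Pa.
ΔP = 167.7 Pa = 0.1677 kPa.

ΔP ≈ 0.1677 kPa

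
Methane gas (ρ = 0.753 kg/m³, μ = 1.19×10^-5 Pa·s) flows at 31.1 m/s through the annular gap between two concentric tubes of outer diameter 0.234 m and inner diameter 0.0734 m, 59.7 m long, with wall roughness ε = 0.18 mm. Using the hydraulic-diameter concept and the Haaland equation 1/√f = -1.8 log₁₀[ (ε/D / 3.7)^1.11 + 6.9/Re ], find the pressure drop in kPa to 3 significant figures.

Hydraulic diameter D_h = 4A/P = D_o - D_i = 0.234 - 0.0734 = 0.1606 m.
Re = ρVD_h/μ = 0.753·31.1·0.1606/1.19e-05 = 3.16e+05.
ε/D_h = 0.00018/0.1606 = 0.00112; Haaland gives 1/√f = -1.8 log₁₀[0.000124+2.18e-05] = 6.904, so f = 0.02098.
ΔP = f(L/D_h)(ρV²/2) = 0.02098·59.7/0.1606·364.2 = 2840 Pa.
ΔP = 2.84 kPa.

ΔP ≈ 2.84 kPa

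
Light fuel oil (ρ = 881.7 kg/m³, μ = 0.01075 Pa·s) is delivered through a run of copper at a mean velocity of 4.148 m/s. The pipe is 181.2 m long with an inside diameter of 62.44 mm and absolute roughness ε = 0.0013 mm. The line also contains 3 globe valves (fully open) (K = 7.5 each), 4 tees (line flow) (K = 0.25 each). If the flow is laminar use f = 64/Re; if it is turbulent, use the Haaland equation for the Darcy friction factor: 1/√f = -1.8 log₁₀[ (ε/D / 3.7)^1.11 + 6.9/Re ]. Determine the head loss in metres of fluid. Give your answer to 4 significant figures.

h_f ≈ 85.23 m

Reynolds number Re = ρVD/μ = 881.7 · 4.148 · 0.06244 / 0.0107 = 2.124e+04.
Re > 4000 → turbulent. Relative roughness ε/D = 1.3e-06/0.06244 = 2.08e-05. Haaland: 1/√f = -1.8 log₁₀[(2.08e-05/3.7)^1.11 + 6.9/2.124e+04] = -1.8 log₁₀[1.49e-06 + 0.000325] = 6.275, so f = 0.02539.
Total minor-loss coefficient ΣK = 3·7.5 + 4·0.25 = 23.5.
ΔP = [f·L/D + ΣK]·(ρV²/2) = [0.02539·181.2/0.06244 + 23.5]·(881.7·4.148²/2) = [73.69 + 23.5]·7585 = 7.372e+05 Pa.
Head loss h_f = ΔP/(ρg) = 7.372e+05/(881.7·9.81) = 85.23 m.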